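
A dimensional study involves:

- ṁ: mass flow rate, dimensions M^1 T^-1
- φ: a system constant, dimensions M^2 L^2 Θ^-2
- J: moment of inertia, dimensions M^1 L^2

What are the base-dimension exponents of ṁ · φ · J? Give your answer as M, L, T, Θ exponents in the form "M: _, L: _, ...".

M: 4, L: 4, T: -1, Θ: -2

Collect each base-dimension exponent across the product:
  M: (1) + (2) + (1) = 4
  L: (0) + (2) + (2) = 4
  T: (-1) + (0) + (0) = -1
  Θ: (0) + (-2) + (0) = -2
So the dimensions are [M⁴ L⁴ T⁻¹ Θ⁻²].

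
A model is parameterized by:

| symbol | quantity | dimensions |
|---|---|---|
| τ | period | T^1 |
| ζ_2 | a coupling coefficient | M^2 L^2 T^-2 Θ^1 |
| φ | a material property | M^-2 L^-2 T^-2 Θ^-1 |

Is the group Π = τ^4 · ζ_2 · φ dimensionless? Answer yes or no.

Sum the exponent of each base dimension across the product:
  M: 4·[τ]_M + [ζ_2]_M + [φ]_M = 4·(0) + (2) + (-2) = 0
  L: 4·[τ]_L + [ζ_2]_L + [φ]_L = 4·(0) + (2) + (-2) = 0
  T: 4·[τ]_T + [ζ_2]_T + [φ]_T = 4·(1) + (-2) + (-2) = 0
  Θ: 4·[τ]_Θ + [ζ_2]_Θ + [φ]_Θ = 4·(0) + (1) + (-1) = 0
All base exponents vanish — dimensionless.

yes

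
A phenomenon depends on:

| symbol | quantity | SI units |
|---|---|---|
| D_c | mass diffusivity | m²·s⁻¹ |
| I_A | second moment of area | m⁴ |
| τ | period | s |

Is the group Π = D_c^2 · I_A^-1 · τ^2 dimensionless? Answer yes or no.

Sum the exponent of each base dimension across the product:
  L: 2·[D_c]_L − [I_A]_L + 2·[τ]_L = 2·(2) − (4) + 2·(0) = 0
  T: 2·[D_c]_T − [I_A]_T + 2·[τ]_T = 2·(-1) − (0) + 2·(1) = 0
All base exponents vanish — dimensionless.

yes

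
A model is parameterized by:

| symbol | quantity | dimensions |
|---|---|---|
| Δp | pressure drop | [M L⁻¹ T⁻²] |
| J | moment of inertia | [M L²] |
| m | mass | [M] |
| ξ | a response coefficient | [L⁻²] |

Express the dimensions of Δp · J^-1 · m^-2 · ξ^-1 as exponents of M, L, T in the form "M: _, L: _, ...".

Collect each base-dimension exponent across the product:
  M: (1) − (1) − 2·(1) − (0) = -2
  L: (-1) − (2) − 2·(0) − (-2) = -1
  T: (-2) − (0) − 2·(0) − (0) = -2
So the dimensions are [M⁻² L⁻¹ T⁻²].

M: -2, L: -1, T: -2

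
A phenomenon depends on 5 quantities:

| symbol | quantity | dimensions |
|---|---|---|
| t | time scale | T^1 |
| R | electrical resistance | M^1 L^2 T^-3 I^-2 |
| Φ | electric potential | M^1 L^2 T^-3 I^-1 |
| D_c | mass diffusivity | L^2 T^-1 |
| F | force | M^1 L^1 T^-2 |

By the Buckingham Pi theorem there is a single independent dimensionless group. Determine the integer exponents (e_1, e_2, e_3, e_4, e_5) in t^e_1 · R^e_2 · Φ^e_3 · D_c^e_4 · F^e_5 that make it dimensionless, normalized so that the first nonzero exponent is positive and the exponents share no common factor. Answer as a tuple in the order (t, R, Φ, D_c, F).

(1, -2, 4, -1, -2)

M: e_1·(0) + e_2·(1) + e_3·(1) + e_4·(0) + e_5·(1) = 0
L: e_1·(0) + e_2·(2) + e_3·(2) + e_4·(2) + e_5·(1) = 0
T: e_1·(1) + e_2·(-3) + e_3·(-3) + e_4·(-1) + e_5·(-2) = 0
I: e_1·(0) + e_2·(-2) + e_3·(-1) + e_4·(0) + e_5·(0) = 0
Solving this homogeneous linear system for the smallest-integer solution (first nonzero entry positive) gives (1, -2, 4, -1, -2).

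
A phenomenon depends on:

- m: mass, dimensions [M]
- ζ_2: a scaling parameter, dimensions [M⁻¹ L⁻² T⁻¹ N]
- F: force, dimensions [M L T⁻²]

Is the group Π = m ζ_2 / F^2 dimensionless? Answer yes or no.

Sum the exponent of each base dimension across the product:
  M: [m]_M + [ζ_2]_M − 2·[F]_M = (1) + (-1) − 2·(1) = -2
  L: [m]_L + [ζ_2]_L − 2·[F]_L = (0) + (-2) − 2·(1) = -4
  T: [m]_T + [ζ_2]_T − 2·[F]_T = (0) + (-1) − 2·(-2) = 3
  N: [m]_N + [ζ_2]_N − 2·[F]_N = (0) + (1) − 2·(0) = 1
Net dimensions [M⁻² L⁻⁴ T³ N] ≠ [1] — not dimensionless.

no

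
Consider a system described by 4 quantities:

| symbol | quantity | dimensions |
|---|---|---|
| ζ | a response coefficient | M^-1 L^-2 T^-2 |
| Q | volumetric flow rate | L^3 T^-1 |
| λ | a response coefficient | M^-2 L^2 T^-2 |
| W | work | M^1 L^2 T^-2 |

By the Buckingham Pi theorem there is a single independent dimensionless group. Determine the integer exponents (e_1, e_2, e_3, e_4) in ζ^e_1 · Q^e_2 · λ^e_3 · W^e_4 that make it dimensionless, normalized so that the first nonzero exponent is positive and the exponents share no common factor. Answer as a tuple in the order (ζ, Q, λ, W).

M: e_1·(-1) + e_2·(0) + e_3·(-2) + e_4·(1) = 0
L: e_1·(-2) + e_2·(3) + e_3·(2) + e_4·(2) = 0
T: e_1·(-2) + e_2·(-1) + e_3·(-2) + e_4·(-2) = 0
Solving this homogeneous linear system for the smallest-integer solution (first nonzero entry positive) gives (1, 2, -1, -1).

(1, 2, -1, -1)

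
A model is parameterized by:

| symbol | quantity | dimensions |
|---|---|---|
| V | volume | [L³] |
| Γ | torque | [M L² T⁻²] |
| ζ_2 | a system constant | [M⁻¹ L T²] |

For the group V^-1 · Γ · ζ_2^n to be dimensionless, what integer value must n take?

1

Balance the M exponent: (-1)·n from ζ_2, plus −(0) + (1) = 1 from the rest, must sum to zero.
−n + 1 = 0, so n = 1.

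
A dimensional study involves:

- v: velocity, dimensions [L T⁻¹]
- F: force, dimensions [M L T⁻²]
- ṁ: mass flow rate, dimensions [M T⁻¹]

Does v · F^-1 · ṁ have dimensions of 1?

yes

Sum the exponent of each base dimension across the product:
  M: [v]_M − [F]_M + [ṁ]_M = (0) − (1) + (1) = 0
  L: [v]_L − [F]_L + [ṁ]_L = (1) − (1) + (0) = 0
  T: [v]_T − [F]_T + [ṁ]_T = (-1) − (-2) + (-1) = 0
All base exponents vanish — dimensionless.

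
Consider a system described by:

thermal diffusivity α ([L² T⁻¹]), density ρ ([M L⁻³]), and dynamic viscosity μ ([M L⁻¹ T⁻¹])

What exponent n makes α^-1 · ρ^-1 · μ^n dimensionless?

Balance the M exponent: (1)·n from μ, plus −(0) − (1) = -1 from the rest, must sum to zero.
n − 1 = 0, so n = 1.

1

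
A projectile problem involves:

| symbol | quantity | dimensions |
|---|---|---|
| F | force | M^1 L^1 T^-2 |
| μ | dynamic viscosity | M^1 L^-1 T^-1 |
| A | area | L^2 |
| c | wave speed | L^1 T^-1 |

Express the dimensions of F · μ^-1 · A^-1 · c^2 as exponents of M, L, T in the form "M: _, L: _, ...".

Collect each base-dimension exponent across the product:
  M: (1) − (1) − (0) + 2·(0) = 0
  L: (1) − (-1) − (2) + 2·(1) = 2
  T: (-2) − (-1) − (0) + 2·(-1) = -3
So the dimensions are [L² T⁻³].

M: 0, L: 2, T: -3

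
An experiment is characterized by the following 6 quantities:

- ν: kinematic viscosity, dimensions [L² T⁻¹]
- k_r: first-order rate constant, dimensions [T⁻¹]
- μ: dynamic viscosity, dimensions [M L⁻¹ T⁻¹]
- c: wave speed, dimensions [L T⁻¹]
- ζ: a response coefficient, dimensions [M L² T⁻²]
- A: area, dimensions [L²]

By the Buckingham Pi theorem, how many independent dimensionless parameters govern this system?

3

There are 6 variables and 3 base dimensions (M, L, T).
The dimension matrix has rank 3.
Independent dimensionless groups: 6 − 3 = 3.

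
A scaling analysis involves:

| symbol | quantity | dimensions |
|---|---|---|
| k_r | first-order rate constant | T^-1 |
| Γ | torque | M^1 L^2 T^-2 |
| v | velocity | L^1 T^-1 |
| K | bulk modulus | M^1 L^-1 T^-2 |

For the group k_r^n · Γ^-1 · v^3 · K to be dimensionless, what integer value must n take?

-3

Balance the T exponent: (-1)·n from k_r, plus −(-2) + 3·(-1) + (-2) = -3 from the rest, must sum to zero.
−n − 3 = 0, so n = -3.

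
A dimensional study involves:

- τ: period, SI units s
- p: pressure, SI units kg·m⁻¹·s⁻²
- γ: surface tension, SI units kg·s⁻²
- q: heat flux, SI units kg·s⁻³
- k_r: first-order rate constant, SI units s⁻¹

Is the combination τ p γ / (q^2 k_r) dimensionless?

no

Sum the exponent of each base dimension across the product:
  M: [τ]_M + [p]_M + [γ]_M − 2·[q]_M − [k_r]_M = (0) + (1) + (1) − 2·(1) − (0) = 0
  L: [τ]_L + [p]_L + [γ]_L − 2·[q]_L − [k_r]_L = (0) + (-1) + (0) − 2·(0) − (0) = -1
  T: [τ]_T + [p]_T + [γ]_T − 2·[q]_T − [k_r]_T = (1) + (-2) + (-2) − 2·(-3) − (-1) = 4
Net dimensions [L⁻¹ T⁴] ≠ [1] — not dimensionless.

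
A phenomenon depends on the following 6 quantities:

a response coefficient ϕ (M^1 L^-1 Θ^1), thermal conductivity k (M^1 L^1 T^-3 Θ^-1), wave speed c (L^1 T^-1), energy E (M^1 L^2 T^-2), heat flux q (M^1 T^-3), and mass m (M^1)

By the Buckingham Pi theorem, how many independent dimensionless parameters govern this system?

2

There are 6 variables and 4 base dimensions (M, L, T, Θ).
The dimension matrix has rank 4.
Independent dimensionless groups: 6 − 4 = 2.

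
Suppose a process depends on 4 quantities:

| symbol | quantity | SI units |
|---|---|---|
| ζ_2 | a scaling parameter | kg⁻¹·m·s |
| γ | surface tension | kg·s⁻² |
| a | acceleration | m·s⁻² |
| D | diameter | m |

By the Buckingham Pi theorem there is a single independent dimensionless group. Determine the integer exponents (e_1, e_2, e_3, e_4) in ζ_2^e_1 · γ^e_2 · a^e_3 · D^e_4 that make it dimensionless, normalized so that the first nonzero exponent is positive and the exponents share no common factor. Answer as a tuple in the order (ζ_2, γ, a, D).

M: e_1·(-1) + e_2·(1) + e_3·(0) + e_4·(0) = 0
L: e_1·(1) + e_2·(0) + e_3·(1) + e_4·(1) = 0
T: e_1·(1) + e_2·(-2) + e_3·(-2) + e_4·(0) = 0
Solving this homogeneous linear system for the smallest-integer solution (first nonzero entry positive) gives (2, 2, -1, -1).

(2, 2, -1, -1)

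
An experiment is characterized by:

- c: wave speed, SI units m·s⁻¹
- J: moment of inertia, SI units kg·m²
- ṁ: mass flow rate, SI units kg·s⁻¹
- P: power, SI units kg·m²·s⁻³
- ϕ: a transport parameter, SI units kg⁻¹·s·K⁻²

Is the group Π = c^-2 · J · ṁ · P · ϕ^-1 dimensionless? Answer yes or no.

Sum the exponent of each base dimension across the product:
  M: −2·[c]_M + [J]_M + [ṁ]_M + [P]_M − [ϕ]_M = −2·(0) + (1) + (1) + (1) − (-1) = 4
  L: −2·[c]_L + [J]_L + [ṁ]_L + [P]_L − [ϕ]_L = −2·(1) + (2) + (0) + (2) − (0) = 2
  T: −2·[c]_T + [J]_T + [ṁ]_T + [P]_T − [ϕ]_T = −2·(-1) + (0) + (-1) + (-3) − (1) = -3
  Θ: −2·[c]_Θ + [J]_Θ + [ṁ]_Θ + [P]_Θ − [ϕ]_Θ = −2·(0) + (0) + (0) + (0) − (-2) = 2
Net dimensions [M⁴ L² T⁻³ Θ²] ≠ [1] — not dimensionless.

no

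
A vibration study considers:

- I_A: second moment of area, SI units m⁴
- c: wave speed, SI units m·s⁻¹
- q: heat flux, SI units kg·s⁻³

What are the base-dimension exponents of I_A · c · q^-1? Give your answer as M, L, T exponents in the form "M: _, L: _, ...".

Collect each base-dimension exponent across the product:
  M: (0) + (0) − (1) = -1
  L: (4) + (1) − (0) = 5
  T: (0) + (-1) − (-3) = 2
So the dimensions are [M⁻¹ L⁵ T²].

M: -1, L: 5, T: 2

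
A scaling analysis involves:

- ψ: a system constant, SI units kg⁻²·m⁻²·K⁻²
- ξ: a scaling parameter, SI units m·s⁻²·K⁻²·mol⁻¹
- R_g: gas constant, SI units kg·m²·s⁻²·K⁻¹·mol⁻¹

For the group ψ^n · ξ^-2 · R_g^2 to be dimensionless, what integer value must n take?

1

Balance the M exponent: (-2)·n from ψ, plus −2·(0) + 2·(1) = 2 from the rest, must sum to zero.
-2n + 2 = 0, so n = 1.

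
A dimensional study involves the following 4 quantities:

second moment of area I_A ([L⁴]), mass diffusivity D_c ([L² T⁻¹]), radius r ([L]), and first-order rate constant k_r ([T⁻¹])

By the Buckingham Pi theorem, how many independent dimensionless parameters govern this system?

There are 4 variables and 2 base dimensions (L, T).
The dimension matrix has rank 2.
Independent dimensionless groups: 4 − 2 = 2.

2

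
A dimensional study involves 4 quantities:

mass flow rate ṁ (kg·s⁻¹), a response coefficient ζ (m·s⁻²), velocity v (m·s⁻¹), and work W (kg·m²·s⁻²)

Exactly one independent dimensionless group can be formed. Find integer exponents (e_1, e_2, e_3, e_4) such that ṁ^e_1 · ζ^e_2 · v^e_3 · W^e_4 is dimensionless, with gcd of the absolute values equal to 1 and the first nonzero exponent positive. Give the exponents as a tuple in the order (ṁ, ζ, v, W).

(1, -1, 3, -1)

M: e_1·(1) + e_2·(0) + e_3·(0) + e_4·(1) = 0
L: e_1·(0) + e_2·(1) + e_3·(1) + e_4·(2) = 0
T: e_1·(-1) + e_2·(-2) + e_3·(-1) + e_4·(-2) = 0
Solving this homogeneous linear system for the smallest-integer solution (first nonzero entry positive) gives (1, -1, 3, -1).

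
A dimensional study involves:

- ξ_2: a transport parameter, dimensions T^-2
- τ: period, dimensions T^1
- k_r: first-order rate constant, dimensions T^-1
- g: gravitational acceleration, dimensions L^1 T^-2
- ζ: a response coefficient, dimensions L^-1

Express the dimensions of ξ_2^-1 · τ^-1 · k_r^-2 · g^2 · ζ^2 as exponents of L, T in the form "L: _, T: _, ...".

Collect each base-dimension exponent across the product:
  L: −(0) − (0) − 2·(0) + 2·(1) + 2·(-1) = 0
  T: −(-2) − (1) − 2·(-1) + 2·(-2) + 2·(0) = -1
So the dimensions are [T⁻¹].

L: 0, T: -1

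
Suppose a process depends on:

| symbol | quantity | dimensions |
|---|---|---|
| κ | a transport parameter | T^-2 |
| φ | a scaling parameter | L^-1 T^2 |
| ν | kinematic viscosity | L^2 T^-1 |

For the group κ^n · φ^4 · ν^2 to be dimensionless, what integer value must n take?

Balance the T exponent: (-2)·n from κ, plus 4·(2) + 2·(-1) = 6 from the rest, must sum to zero.
-2n + 6 = 0, so n = 3.

3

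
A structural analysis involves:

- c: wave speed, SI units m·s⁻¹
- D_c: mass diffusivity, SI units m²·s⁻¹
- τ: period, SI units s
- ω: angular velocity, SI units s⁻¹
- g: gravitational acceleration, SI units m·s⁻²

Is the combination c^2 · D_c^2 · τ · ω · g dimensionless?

Sum the exponent of each base dimension across the product:
  L: 2·[c]_L + 2·[D_c]_L + [τ]_L + [ω]_L + [g]_L = 2·(1) + 2·(2) + (0) + (0) + (1) = 7
  T: 2·[c]_T + 2·[D_c]_T + [τ]_T + [ω]_T + [g]_T = 2·(-1) + 2·(-1) + (1) + (-1) + (-2) = -6
Net dimensions [L⁷ T⁻⁶] ≠ [1] — not dimensionless.

no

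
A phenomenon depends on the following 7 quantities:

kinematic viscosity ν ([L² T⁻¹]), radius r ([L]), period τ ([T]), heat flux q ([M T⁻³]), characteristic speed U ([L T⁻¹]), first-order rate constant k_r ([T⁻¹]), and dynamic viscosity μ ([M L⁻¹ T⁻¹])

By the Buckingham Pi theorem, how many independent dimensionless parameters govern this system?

4

There are 7 variables and 3 base dimensions (M, L, T).
The dimension matrix has rank 3.
Independent dimensionless groups: 7 − 3 = 4.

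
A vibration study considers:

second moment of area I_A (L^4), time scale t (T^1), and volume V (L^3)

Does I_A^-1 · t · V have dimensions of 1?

Sum the exponent of each base dimension across the product:
  L: −[I_A]_L + [t]_L + [V]_L = −(4) + (0) + (3) = -1
  T: −[I_A]_T + [t]_T + [V]_T = −(0) + (1) + (0) = 1
Net dimensions [L⁻¹ T] ≠ [1] — not dimensionless.

no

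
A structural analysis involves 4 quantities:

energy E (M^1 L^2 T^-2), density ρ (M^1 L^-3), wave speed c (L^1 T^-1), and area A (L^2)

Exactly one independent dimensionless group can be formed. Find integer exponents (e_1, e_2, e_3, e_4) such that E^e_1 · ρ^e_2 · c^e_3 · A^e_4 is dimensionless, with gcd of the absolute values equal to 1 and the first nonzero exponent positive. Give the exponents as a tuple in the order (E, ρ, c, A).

M: e_1·(1) + e_2·(1) + e_3·(0) + e_4·(0) = 0
L: e_1·(2) + e_2·(-3) + e_3·(1) + e_4·(2) = 0
T: e_1·(-2) + e_2·(0) + e_3·(-1) + e_4·(0) = 0
Solving this homogeneous linear system for the smallest-integer solution (first nonzero entry positive) gives (2, -2, -4, -3).

(2, -2, -4, -3)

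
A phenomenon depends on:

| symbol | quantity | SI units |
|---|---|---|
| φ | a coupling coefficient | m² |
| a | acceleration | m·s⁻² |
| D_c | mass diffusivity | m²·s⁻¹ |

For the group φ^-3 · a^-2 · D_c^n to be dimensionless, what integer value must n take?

Balance the L exponent: (2)·n from D_c, plus −3·(2) − 2·(1) = -8 from the rest, must sum to zero.
2n − 8 = 0, so n = 4.

4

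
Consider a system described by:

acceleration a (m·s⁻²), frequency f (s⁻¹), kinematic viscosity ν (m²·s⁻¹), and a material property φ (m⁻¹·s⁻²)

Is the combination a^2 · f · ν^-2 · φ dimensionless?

no

Sum the exponent of each base dimension across the product:
  L: 2·[a]_L + [f]_L − 2·[ν]_L + [φ]_L = 2·(1) + (0) − 2·(2) + (-1) = -3
  T: 2·[a]_T + [f]_T − 2·[ν]_T + [φ]_T = 2·(-2) + (-1) − 2·(-1) + (-2) = -5
Net dimensions [L⁻³ T⁻⁵] ≠ [1] — not dimensionless.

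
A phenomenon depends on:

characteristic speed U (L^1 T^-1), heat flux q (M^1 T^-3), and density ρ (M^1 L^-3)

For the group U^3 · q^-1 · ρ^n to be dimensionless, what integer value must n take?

Balance the M exponent: (1)·n from ρ, plus 3·(0) − (1) = -1 from the rest, must sum to zero.
n − 1 = 0, so n = 1.

1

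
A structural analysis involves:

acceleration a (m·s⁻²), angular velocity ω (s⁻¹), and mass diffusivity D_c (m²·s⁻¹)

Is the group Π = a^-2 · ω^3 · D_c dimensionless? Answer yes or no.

yes

Sum the exponent of each base dimension across the product:
  L: −2·[a]_L + 3·[ω]_L + [D_c]_L = −2·(1) + 3·(0) + (2) = 0
  T: −2·[a]_T + 3·[ω]_T + [D_c]_T = −2·(-2) + 3·(-1) + (-1) = 0
All base exponents vanish — dimensionless.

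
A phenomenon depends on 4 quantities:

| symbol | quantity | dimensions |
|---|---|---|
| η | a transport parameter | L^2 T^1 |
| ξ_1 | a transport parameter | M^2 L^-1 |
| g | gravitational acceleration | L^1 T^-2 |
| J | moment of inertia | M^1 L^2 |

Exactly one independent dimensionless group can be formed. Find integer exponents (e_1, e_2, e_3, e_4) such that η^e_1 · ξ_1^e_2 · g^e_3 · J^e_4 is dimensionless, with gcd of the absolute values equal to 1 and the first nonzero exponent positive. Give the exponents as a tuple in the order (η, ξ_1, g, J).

M: e_1·(0) + e_2·(2) + e_3·(0) + e_4·(1) = 0
L: e_1·(2) + e_2·(-1) + e_3·(1) + e_4·(2) = 0
T: e_1·(1) + e_2·(0) + e_3·(-2) + e_4·(0) = 0
Solving this homogeneous linear system for the smallest-integer solution (first nonzero entry positive) gives (2, 1, 1, -2).

(2, 1, 1, -2)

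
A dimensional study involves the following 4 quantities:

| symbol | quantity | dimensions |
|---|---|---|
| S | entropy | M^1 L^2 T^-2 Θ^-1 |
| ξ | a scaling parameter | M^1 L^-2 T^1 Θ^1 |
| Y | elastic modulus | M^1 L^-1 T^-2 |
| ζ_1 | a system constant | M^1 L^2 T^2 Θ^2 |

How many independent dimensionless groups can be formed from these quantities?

0

There are 4 variables and 4 base dimensions (M, L, T, Θ).
The dimension matrix has rank 4.
Independent dimensionless groups: 4 − 4 = 0.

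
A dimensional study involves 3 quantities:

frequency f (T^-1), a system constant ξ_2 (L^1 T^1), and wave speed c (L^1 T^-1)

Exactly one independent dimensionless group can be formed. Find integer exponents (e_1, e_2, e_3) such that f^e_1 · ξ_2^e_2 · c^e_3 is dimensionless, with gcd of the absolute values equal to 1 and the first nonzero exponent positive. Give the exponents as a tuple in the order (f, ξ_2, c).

(2, 1, -1)

L: e_1·(0) + e_2·(1) + e_3·(1) = 0
T: e_1·(-1) + e_2·(1) + e_3·(-1) = 0
Solving this homogeneous linear system for the smallest-integer solution (first nonzero entry positive) gives (2, 1, -1).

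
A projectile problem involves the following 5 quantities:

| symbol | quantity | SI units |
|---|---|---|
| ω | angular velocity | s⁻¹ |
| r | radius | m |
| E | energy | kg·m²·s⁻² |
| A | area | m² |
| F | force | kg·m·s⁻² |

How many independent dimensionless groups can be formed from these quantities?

2

There are 5 variables and 3 base dimensions (M, L, T).
The dimension matrix has rank 3.
Independent dimensionless groups: 5 − 3 = 2.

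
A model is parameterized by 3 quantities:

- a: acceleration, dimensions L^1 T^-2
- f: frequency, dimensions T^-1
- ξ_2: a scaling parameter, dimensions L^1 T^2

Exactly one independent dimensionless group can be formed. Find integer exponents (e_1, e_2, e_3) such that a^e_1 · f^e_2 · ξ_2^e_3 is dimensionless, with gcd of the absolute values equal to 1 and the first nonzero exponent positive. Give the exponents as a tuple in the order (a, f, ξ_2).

L: e_1·(1) + e_2·(0) + e_3·(1) = 0
T: e_1·(-2) + e_2·(-1) + e_3·(2) = 0
Solving this homogeneous linear system for the smallest-integer solution (first nonzero entry positive) gives (1, -4, -1).

(1, -4, -1)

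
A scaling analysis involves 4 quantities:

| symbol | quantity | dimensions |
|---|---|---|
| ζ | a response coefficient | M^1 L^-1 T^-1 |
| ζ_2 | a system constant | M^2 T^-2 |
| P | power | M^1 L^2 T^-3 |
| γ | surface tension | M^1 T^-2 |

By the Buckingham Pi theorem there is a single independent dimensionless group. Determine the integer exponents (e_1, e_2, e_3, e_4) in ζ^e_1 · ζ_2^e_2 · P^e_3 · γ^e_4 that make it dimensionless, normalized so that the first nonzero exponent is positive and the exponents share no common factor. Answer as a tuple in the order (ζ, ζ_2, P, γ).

(4, -1, 2, -4)

M: e_1·(1) + e_2·(2) + e_3·(1) + e_4·(1) = 0
L: e_1·(-1) + e_2·(0) + e_3·(2) + e_4·(0) = 0
T: e_1·(-1) + e_2·(-2) + e_3·(-3) + e_4·(-2) = 0
Solving this homogeneous linear system for the smallest-integer solution (first nonzero entry positive) gives (4, -1, 2, -4).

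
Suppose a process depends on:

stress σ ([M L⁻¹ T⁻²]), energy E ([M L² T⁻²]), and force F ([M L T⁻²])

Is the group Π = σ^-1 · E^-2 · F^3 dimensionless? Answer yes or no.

yes

Sum the exponent of each base dimension across the product:
  M: −[σ]_M − 2·[E]_M + 3·[F]_M = −(1) − 2·(1) + 3·(1) = 0
  L: −[σ]_L − 2·[E]_L + 3·[F]_L = −(-1) − 2·(2) + 3·(1) = 0
  T: −[σ]_T − 2·[E]_T + 3·[F]_T = −(-2) − 2·(-2) + 3·(-2) = 0
  I: −[σ]_I − 2·[E]_I + 3·[F]_I = −(0) − 2·(0) + 3·(0) = 0
All base exponents vanish — dimensionless.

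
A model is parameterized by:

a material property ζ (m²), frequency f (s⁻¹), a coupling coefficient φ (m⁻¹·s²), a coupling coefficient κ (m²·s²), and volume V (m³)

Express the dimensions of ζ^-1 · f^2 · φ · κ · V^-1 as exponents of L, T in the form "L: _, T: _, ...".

L: -4, T: 2

Collect each base-dimension exponent across the product:
  L: −(2) + 2·(0) + (-1) + (2) − (3) = -4
  T: −(0) + 2·(-1) + (2) + (2) − (0) = 2
So the dimensions are [L⁻⁴ T²].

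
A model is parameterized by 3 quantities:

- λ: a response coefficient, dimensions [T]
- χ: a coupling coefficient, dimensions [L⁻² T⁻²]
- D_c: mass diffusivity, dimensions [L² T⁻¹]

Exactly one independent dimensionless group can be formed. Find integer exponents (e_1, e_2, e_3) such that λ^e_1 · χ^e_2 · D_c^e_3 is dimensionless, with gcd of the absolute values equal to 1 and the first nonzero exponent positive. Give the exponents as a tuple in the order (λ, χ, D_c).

(3, 1, 1)

L: e_1·(0) + e_2·(-2) + e_3·(2) = 0
T: e_1·(1) + e_2·(-2) + e_3·(-1) = 0
Solving this homogeneous linear system for the smallest-integer solution (first nonzero entry positive) gives (3, 1, 1).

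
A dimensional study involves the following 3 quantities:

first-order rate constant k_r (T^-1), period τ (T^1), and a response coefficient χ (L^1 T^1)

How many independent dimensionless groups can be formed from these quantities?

There are 3 variables and 2 base dimensions (L, T).
The dimension matrix has rank 2.
Independent dimensionless groups: 3 − 2 = 1.

1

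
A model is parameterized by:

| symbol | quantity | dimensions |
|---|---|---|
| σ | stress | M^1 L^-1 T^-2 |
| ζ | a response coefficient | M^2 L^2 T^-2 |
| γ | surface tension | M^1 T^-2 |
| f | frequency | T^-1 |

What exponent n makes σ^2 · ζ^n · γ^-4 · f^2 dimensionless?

1

Balance the M exponent: (2)·n from ζ, plus 2·(1) − 4·(1) + 2·(0) = -2 from the rest, must sum to zero.
2n − 2 = 0, so n = 1.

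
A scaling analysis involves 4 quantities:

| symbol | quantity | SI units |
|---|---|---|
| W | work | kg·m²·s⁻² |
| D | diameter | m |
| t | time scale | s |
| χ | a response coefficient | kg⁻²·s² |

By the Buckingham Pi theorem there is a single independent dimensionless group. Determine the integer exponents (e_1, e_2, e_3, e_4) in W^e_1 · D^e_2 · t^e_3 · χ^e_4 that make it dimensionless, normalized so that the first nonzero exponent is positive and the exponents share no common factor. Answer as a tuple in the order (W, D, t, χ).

M: e_1·(1) + e_2·(0) + e_3·(0) + e_4·(-2) = 0
L: e_1·(2) + e_2·(1) + e_3·(0) + e_4·(0) = 0
T: e_1·(-2) + e_2·(0) + e_3·(1) + e_4·(2) = 0
Solving this homogeneous linear system for the smallest-integer solution (first nonzero entry positive) gives (2, -4, 2, 1).

(2, -4, 2, 1)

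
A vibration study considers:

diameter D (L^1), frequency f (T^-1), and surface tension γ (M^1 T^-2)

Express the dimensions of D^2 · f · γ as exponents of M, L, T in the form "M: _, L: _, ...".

M: 1, L: 2, T: -3

Collect each base-dimension exponent across the product:
  M: 2·(0) + (0) + (1) = 1
  L: 2·(1) + (0) + (0) = 2
  T: 2·(0) + (-1) + (-2) = -3
So the dimensions are [M L² T⁻³].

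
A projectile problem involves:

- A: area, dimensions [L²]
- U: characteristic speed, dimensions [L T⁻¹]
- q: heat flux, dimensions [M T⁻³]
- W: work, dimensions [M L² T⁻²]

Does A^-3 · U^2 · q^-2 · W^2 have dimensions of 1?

Sum the exponent of each base dimension across the product:
  M: −3·[A]_M + 2·[U]_M − 2·[q]_M + 2·[W]_M = −3·(0) + 2·(0) − 2·(1) + 2·(1) = 0
  L: −3·[A]_L + 2·[U]_L − 2·[q]_L + 2·[W]_L = −3·(2) + 2·(1) − 2·(0) + 2·(2) = 0
  T: −3·[A]_T + 2·[U]_T − 2·[q]_T + 2·[W]_T = −3·(0) + 2·(-1) − 2·(-3) + 2·(-2) = 0
All base exponents vanish — dimensionless.

yes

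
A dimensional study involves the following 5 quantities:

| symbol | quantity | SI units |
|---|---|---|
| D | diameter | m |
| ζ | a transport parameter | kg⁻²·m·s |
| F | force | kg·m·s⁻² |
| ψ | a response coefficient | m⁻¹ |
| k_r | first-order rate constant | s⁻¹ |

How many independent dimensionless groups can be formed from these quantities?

2

There are 5 variables and 3 base dimensions (M, L, T).
The dimension matrix has rank 3.
Independent dimensionless groups: 5 − 3 = 2.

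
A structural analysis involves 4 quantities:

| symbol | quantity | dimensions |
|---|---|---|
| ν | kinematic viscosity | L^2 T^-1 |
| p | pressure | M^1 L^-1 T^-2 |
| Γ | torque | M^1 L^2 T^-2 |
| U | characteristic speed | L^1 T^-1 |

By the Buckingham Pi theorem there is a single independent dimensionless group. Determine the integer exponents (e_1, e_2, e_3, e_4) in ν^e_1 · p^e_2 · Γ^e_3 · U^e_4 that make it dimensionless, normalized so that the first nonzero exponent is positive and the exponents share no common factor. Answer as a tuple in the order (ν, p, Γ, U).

M: e_1·(0) + e_2·(1) + e_3·(1) + e_4·(0) = 0
L: e_1·(2) + e_2·(-1) + e_3·(2) + e_4·(1) = 0
T: e_1·(-1) + e_2·(-2) + e_3·(-2) + e_4·(-1) = 0
Solving this homogeneous linear system for the smallest-integer solution (first nonzero entry positive) gives (3, 1, -1, -3).

(3, 1, -1, -3)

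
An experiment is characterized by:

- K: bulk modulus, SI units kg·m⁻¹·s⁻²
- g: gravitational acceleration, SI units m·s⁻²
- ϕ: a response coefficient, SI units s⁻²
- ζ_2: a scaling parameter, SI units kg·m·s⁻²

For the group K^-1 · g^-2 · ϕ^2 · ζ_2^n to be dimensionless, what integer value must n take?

Balance the M exponent: (1)·n from ζ_2, plus −(1) − 2·(0) + 2·(0) = -1 from the rest, must sum to zero.
n − 1 = 0, so n = 1.

1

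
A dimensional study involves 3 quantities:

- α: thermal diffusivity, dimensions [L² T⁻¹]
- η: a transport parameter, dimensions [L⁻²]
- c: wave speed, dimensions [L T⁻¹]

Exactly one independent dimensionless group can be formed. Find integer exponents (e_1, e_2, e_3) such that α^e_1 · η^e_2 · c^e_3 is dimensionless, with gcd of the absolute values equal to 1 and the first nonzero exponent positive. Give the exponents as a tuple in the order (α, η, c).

L: e_1·(2) + e_2·(-2) + e_3·(1) = 0
T: e_1·(-1) + e_2·(0) + e_3·(-1) = 0
Solving this homogeneous linear system for the smallest-integer solution (first nonzero entry positive) gives (2, 1, -2).

(2, 1, -2)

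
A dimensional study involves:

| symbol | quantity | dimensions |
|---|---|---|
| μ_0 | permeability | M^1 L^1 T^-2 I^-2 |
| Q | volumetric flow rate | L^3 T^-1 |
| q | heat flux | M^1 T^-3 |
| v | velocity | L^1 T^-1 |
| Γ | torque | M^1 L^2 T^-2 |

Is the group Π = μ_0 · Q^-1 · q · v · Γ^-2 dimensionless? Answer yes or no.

Sum the exponent of each base dimension across the product:
  M: [μ_0]_M − [Q]_M + [q]_M + [v]_M − 2·[Γ]_M = (1) − (0) + (1) + (0) − 2·(1) = 0
  L: [μ_0]_L − [Q]_L + [q]_L + [v]_L − 2·[Γ]_L = (1) − (3) + (0) + (1) − 2·(2) = -5
  T: [μ_0]_T − [Q]_T + [q]_T + [v]_T − 2·[Γ]_T = (-2) − (-1) + (-3) + (-1) − 2·(-2) = -1
  I: [μ_0]_I − [Q]_I + [q]_I + [v]_I − 2·[Γ]_I = (-2) − (0) + (0) + (0) − 2·(0) = -2
Net dimensions [L⁻⁵ T⁻¹ I⁻²] ≠ [1] — not dimensionless.

no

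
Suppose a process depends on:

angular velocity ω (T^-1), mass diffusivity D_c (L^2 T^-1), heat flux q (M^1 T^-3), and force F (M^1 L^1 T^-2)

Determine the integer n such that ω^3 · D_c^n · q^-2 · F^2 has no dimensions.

Balance the L exponent: (2)·n from D_c, plus 3·(0) − 2·(0) + 2·(1) = 2 from the rest, must sum to zero.
2n + 2 = 0, so n = -1.

-1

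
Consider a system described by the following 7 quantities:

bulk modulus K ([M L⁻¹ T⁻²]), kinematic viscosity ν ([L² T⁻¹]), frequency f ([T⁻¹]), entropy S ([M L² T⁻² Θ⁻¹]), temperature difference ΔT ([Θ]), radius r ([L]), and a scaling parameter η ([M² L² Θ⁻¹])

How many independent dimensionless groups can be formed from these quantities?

There are 7 variables and 4 base dimensions (M, L, T, Θ).
The dimension matrix has rank 4.
Independent dimensionless groups: 7 − 4 = 3.

3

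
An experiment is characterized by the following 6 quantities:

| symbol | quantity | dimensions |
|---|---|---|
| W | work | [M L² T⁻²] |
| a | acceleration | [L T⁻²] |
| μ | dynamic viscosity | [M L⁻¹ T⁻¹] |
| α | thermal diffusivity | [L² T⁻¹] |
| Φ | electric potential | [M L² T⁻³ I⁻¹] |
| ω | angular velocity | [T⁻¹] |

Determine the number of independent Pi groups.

2

There are 6 variables and 4 base dimensions (M, L, T, I).
The dimension matrix has rank 4.
Independent dimensionless groups: 6 − 4 = 2.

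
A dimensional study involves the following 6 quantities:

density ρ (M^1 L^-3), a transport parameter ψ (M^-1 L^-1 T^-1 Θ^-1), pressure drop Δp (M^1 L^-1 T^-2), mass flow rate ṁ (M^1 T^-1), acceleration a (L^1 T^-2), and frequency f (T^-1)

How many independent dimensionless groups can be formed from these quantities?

There are 6 variables and 4 base dimensions (M, L, T, Θ).
The dimension matrix has rank 4.
Independent dimensionless groups: 6 − 4 = 2.

2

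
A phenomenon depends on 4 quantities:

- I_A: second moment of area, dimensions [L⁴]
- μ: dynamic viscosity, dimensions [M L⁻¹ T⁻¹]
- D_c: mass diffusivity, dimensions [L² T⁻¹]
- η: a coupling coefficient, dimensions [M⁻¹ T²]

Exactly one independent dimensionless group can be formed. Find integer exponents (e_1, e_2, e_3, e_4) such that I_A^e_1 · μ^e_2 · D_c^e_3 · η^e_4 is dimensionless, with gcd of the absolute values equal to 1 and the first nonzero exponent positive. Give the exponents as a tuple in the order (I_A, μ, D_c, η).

(1, -4, -4, -4)

M: e_1·(0) + e_2·(1) + e_3·(0) + e_4·(-1) = 0
L: e_1·(4) + e_2·(-1) + e_3·(2) + e_4·(0) = 0
T: e_1·(0) + e_2·(-1) + e_3·(-1) + e_4·(2) = 0
Solving this homogeneous linear system for the smallest-integer solution (first nonzero entry positive) gives (1, -4, -4, -4).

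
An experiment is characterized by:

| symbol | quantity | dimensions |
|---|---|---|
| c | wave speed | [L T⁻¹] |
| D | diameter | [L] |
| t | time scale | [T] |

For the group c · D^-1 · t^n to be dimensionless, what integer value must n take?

Balance the T exponent: (1)·n from t, plus (-1) − (0) = -1 from the rest, must sum to zero.
n − 1 = 0, so n = 1.

1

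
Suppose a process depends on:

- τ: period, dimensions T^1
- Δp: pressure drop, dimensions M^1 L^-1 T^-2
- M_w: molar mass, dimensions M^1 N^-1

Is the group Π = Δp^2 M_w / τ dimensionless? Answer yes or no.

Sum the exponent of each base dimension across the product:
  M: −[τ]_M + 2·[Δp]_M + [M_w]_M = −(0) + 2·(1) + (1) = 3
  L: −[τ]_L + 2·[Δp]_L + [M_w]_L = −(0) + 2·(-1) + (0) = -2
  T: −[τ]_T + 2·[Δp]_T + [M_w]_T = −(1) + 2·(-2) + (0) = -5
  N: −[τ]_N + 2·[Δp]_N + [M_w]_N = −(0) + 2·(0) + (-1) = -1
Net dimensions [M³ L⁻² T⁻⁵ N⁻¹] ≠ [1] — not dimensionless.

no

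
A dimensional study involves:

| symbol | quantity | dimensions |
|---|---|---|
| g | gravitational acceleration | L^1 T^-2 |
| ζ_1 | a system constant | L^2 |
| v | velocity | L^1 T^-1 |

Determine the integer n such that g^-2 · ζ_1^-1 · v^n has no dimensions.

Balance the L exponent: (1)·n from v, plus −2·(1) − (2) = -4 from the rest, must sum to zero.
n − 4 = 0, so n = 4.

4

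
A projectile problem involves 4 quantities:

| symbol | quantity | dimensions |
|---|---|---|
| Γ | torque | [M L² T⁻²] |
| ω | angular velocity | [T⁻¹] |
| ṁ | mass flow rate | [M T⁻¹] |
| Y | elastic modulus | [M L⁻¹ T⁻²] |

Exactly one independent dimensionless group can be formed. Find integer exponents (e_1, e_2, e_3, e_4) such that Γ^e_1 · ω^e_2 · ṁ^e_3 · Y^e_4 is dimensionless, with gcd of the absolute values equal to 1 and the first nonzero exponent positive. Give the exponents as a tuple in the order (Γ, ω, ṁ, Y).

M: e_1·(1) + e_2·(0) + e_3·(1) + e_4·(1) = 0
L: e_1·(2) + e_2·(0) + e_3·(0) + e_4·(-1) = 0
T: e_1·(-2) + e_2·(-1) + e_3·(-1) + e_4·(-2) = 0
Solving this homogeneous linear system for the smallest-integer solution (first nonzero entry positive) gives (1, -3, -3, 2).

(1, -3, -3, 2)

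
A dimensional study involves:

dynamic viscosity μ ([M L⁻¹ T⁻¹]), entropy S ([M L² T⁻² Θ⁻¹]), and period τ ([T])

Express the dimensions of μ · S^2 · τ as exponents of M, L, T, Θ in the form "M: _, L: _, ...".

Collect each base-dimension exponent across the product:
  M: (1) + 2·(1) + (0) = 3
  L: (-1) + 2·(2) + (0) = 3
  T: (-1) + 2·(-2) + (1) = -4
  Θ: (0) + 2·(-1) + (0) = -2
So the dimensions are [M³ L³ T⁻⁴ Θ⁻²].

M: 3, L: 3, T: -4, Θ: -2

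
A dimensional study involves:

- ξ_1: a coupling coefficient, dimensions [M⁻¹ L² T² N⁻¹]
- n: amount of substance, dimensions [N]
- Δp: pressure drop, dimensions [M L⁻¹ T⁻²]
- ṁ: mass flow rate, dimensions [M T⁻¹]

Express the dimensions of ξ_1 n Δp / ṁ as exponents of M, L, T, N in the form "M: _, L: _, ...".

M: -1, L: 1, T: 1, N: 0

Collect each base-dimension exponent across the product:
  M: (-1) + (0) + (1) − (1) = -1
  L: (2) + (0) + (-1) − (0) = 1
  T: (2) + (0) + (-2) − (-1) = 1
  N: (-1) + (1) + (0) − (0) = 0
So the dimensions are [M⁻¹ L T].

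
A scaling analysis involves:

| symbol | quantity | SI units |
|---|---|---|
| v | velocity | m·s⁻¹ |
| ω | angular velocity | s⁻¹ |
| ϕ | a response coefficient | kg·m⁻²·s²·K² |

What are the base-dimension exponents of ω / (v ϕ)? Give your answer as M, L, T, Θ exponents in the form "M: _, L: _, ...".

M: -1, L: 1, T: -2, Θ: -2

Collect each base-dimension exponent across the product:
  M: −(0) + (0) − (1) = -1
  L: −(1) + (0) − (-2) = 1
  T: −(-1) + (-1) − (2) = -2
  Θ: −(0) + (0) − (2) = -2
So the dimensions are [M⁻¹ L T⁻² Θ⁻²].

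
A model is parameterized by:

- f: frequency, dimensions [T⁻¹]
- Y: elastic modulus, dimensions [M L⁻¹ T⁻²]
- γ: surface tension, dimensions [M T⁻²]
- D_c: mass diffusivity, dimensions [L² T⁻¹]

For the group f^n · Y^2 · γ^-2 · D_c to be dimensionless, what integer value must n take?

-1

Balance the T exponent: (-1)·n from f, plus 2·(-2) − 2·(-2) + (-1) = -1 from the rest, must sum to zero.
−n − 1 = 0, so n = -1.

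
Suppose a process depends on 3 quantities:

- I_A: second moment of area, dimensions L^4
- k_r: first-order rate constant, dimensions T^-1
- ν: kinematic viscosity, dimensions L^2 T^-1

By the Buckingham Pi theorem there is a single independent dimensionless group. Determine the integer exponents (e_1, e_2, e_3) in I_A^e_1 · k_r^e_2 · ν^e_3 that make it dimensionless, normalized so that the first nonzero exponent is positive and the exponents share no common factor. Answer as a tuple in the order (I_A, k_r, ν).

L: e_1·(4) + e_2·(0) + e_3·(2) = 0
T: e_1·(0) + e_2·(-1) + e_3·(-1) = 0
Solving this homogeneous linear system for the smallest-integer solution (first nonzero entry positive) gives (1, 2, -2).

(1, 2, -2)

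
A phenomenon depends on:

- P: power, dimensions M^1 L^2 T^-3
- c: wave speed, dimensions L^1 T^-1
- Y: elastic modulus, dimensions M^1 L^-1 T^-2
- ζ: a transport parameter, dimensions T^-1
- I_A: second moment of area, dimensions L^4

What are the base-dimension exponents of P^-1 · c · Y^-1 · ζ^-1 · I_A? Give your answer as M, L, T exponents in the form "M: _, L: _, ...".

Collect each base-dimension exponent across the product:
  M: −(1) + (0) − (1) − (0) + (0) = -2
  L: −(2) + (1) − (-1) − (0) + (4) = 4
  T: −(-3) + (-1) − (-2) − (-1) + (0) = 5
So the dimensions are [M⁻² L⁴ T⁵].

M: -2, L: 4, T: 5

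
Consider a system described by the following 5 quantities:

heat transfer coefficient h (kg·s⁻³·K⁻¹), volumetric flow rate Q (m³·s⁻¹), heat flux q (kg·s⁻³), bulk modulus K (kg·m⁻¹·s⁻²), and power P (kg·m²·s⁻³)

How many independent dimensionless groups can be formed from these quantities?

There are 5 variables and 4 base dimensions (M, L, T, Θ).
The dimension matrix has rank 4.
Independent dimensionless groups: 5 − 4 = 1.

1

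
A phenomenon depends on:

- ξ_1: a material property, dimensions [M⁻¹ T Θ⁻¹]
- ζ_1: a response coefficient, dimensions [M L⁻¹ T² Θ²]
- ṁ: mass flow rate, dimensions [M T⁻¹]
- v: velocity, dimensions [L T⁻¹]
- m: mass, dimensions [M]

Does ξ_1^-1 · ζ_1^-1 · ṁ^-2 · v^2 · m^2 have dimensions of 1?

Sum the exponent of each base dimension across the product:
  M: −[ξ_1]_M − [ζ_1]_M − 2·[ṁ]_M + 2·[v]_M + 2·[m]_M = −(-1) − (1) − 2·(1) + 2·(0) + 2·(1) = 0
  L: −[ξ_1]_L − [ζ_1]_L − 2·[ṁ]_L + 2·[v]_L + 2·[m]_L = −(0) − (-1) − 2·(0) + 2·(1) + 2·(0) = 3
  T: −[ξ_1]_T − [ζ_1]_T − 2·[ṁ]_T + 2·[v]_T + 2·[m]_T = −(1) − (2) − 2·(-1) + 2·(-1) + 2·(0) = -3
  Θ: −[ξ_1]_Θ − [ζ_1]_Θ − 2·[ṁ]_Θ + 2·[v]_Θ + 2·[m]_Θ = −(-1) − (2) − 2·(0) + 2·(0) + 2·(0) = -1
Net dimensions [L³ T⁻³ Θ⁻¹] ≠ [1] — not dimensionless.

no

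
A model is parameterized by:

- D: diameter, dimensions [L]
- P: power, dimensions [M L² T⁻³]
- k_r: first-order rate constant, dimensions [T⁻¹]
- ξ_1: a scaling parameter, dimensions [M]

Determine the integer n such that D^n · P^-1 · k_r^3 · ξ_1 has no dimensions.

Balance the L exponent: (1)·n from D, plus −(2) + 3·(0) + (0) = -2 from the rest, must sum to zero.
n − 2 = 0, so n = 2.

2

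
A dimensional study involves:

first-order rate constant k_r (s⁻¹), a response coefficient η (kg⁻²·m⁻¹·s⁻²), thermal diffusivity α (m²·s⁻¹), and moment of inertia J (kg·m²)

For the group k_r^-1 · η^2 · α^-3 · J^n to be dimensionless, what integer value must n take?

Balance the M exponent: (1)·n from J, plus −(0) + 2·(-2) − 3·(0) = -4 from the rest, must sum to zero.
n − 4 = 0, so n = 4.

4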